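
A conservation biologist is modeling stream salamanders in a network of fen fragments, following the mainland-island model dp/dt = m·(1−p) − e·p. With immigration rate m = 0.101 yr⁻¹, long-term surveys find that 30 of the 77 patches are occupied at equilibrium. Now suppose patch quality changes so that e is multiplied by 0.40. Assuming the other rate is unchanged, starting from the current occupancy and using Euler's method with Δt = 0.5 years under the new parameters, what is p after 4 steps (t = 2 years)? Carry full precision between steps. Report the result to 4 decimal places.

0.4550

Observed p* = 30/77 = 0.38961.
Balance m(1−p*) = e·p* gives e = m(1−p*)/p* = 0.101×0.61039/0.38961 = 0.15823.
Starting from p₀ = 0.38961; update p ← p + (dp/dt)·Δt with the new parameters.
t = 0.5: p = 0.38961 + (+0.01849) = 0.40811
t = 1: p = 0.40811 + (+0.01698) = 0.42508
t = 1.5: p = 0.42508 + (+0.01558) = 0.44066
t = 2: p = 0.44066 + (+0.01430) = 0.45496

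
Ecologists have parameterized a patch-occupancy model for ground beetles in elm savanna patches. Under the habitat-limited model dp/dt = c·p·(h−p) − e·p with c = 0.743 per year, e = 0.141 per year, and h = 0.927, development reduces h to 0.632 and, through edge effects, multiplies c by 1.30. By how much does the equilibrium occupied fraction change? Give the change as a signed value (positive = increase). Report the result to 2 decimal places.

-0.25

Before: p* = h − e/c = 0.927 − 0.141/0.743 = 0.927 − 0.1898 = 0.7372.
After: c = 0.9659, e = 0.141, h = 0.632; p* = 0.632 − 0.141/0.9659 = 0.4860.
Δp* = 0.4860 − 0.7372 = -0.2512.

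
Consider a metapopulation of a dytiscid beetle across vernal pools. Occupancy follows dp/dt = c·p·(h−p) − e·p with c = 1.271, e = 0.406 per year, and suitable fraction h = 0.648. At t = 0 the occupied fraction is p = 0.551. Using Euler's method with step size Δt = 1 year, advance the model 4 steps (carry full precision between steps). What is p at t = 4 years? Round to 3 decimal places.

0.339

Update rule: p ← p + [c·p·(h−p) − e·p]·Δt with Δt = 1.
p: 0.55100 → 0.39523  (Δp = -0.15577)
p: 0.39523 → 0.36174  (Δp = -0.03348)
p: 0.36174 → 0.34649  (Δp = -0.01525)
p: 0.34649 → 0.33860  (Δp = -0.00789)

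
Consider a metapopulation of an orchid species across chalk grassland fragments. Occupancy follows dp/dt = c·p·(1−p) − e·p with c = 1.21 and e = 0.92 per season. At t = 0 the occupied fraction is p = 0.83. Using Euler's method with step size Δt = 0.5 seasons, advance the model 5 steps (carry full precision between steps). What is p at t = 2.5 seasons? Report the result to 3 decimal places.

Update rule: p ← p + [c·p·(1−p) − e·p]·Δt with Δt = 0.5.
p: 0.83000 → 0.53357  (Δp = -0.29643)
p: 0.53357 → 0.43869  (Δp = -0.09487)
p: 0.43869 → 0.38587  (Δp = -0.05282)
p: 0.38587 → 0.35174  (Δp = -0.03413)
p: 0.35174 → 0.32789  (Δp = -0.02385)

0.328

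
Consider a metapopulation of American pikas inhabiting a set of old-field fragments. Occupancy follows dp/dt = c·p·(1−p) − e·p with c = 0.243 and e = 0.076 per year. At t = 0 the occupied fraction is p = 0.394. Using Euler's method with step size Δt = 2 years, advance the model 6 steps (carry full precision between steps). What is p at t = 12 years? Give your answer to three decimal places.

0.636

Update rule: p ← p + [c·p·(1−p) − e·p]·Δt with Δt = 2.
step 1: Δp = +0.05615, p = 0.45015
step 2: Δp = +0.05187, p = 0.50202
step 3: Δp = +0.04519, p = 0.54721
step 4: Δp = +0.03724, p = 0.58445
step 5: Δp = +0.02920, p = 0.61365
step 6: Δp = +0.02195, p = 0.63560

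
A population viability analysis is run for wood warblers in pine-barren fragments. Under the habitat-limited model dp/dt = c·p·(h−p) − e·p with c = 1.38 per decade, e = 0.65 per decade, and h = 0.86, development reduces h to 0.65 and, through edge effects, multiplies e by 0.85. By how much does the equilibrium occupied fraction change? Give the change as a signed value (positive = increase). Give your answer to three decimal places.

-0.139

Before: p* = h − e/c = 0.86 − 0.65/1.38 = 0.86 − 0.4710 = 0.3890.
After: c = 1.38, e = 0.5525, h = 0.65; p* = 0.65 − 0.5525/1.38 = 0.2496.
Δp* = 0.2496 − 0.3890 = -0.1393.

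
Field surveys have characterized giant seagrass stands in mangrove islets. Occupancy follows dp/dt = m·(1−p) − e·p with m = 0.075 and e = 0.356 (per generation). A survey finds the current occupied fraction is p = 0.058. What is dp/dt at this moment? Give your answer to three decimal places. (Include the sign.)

Colonization term: m·(1−p) = 0.075×0.9420 = 0.07065.
Extinction term: e·p = 0.02065.
dp/dt = 0.07065 − 0.02065 = 0.05000.

0.050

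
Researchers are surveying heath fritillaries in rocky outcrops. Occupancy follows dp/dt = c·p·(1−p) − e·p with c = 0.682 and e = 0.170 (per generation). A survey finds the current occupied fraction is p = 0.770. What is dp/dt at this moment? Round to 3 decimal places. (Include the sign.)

-0.010

Colonization term: c·p·(1−p) = 0.682×0.770×0.2300 = 0.12078.
Extinction term: e·p = 0.13090.
dp/dt = 0.12078 − 0.13090 = -0.01012.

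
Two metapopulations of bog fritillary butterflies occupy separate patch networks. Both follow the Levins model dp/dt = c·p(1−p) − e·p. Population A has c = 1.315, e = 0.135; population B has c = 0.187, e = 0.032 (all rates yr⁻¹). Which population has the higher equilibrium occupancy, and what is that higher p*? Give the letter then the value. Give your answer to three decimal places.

A: p*_A = 1 − 0.135/1.315 = 0.8973.
B: p*_B = 1 − 0.032/0.187 = 0.8289.
A is higher at 0.8973.

A, 0.897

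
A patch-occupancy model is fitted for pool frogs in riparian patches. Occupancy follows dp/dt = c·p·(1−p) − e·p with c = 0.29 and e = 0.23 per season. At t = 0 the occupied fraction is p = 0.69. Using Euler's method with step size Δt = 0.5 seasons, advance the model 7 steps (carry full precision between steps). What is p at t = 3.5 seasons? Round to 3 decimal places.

0.469

Update rule: p ← p + [c·p·(1−p) − e·p]·Δt with Δt = 0.5.
p: 0.69000 → 0.64167  (Δp = -0.04833)
p: 0.64167 → 0.60121  (Δp = -0.04045)
p: 0.60121 → 0.56684  (Δp = -0.03438)
p: 0.56684 → 0.53725  (Δp = -0.02958)
p: 0.53725 → 0.51152  (Δp = -0.02574)
p: 0.51152 → 0.48893  (Δp = -0.02259)
p: 0.48893 → 0.46893  (Δp = -0.01999)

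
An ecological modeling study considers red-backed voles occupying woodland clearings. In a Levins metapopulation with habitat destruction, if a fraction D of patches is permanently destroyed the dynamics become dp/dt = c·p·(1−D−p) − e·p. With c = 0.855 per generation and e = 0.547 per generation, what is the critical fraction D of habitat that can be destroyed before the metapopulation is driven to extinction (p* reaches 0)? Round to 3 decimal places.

The nontrivial equilibrium is p* = (1−D) − e/c; extinction occurs when this hits zero.
So D_crit = 1 − e/c = 1 − 0.547/0.855 = 1 − 0.6398 = 0.3602.
This equals the undisturbed p*, a classic result of Lande's extension.

0.360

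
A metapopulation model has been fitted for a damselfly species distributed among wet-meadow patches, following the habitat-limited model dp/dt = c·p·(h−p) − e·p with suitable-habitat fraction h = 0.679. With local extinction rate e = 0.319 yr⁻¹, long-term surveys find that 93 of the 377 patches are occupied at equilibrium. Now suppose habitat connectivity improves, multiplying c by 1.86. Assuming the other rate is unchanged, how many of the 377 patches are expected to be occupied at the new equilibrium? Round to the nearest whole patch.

Observed p* = 93/377 = 0.24668.
Balance c(h−p*) = e gives c = e/(0.679 − 0.24668) = 0.319/0.43232 = 0.73788.
New p* = 0.679 − e/c = 0.679 − 0.31900/1.37246 = 0.44657.
Expected occupied = 377 × 0.44657 = 168.36 ≈ 168.

168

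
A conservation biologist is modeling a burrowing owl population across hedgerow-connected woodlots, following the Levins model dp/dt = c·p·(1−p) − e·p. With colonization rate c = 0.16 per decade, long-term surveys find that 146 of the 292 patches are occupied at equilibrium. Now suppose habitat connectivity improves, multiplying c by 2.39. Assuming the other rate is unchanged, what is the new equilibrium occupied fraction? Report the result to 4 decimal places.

Observed p* = 146/292 = 0.50000.
Balance c(1−p*) = e gives e = 0.16×(1 − 0.50000) = 0.08000.
New p* = 1 − e/c = 1 − 0.08000/0.38240 = 0.79079.

0.7908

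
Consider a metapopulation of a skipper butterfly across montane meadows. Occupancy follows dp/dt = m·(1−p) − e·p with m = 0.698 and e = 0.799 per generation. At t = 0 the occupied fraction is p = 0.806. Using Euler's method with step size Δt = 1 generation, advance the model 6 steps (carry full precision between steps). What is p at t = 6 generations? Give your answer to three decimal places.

0.471

Update rule: p ← p + [m·(1−p) − e·p]·Δt with Δt = 1.
step 1: Δp = -0.50858, p = 0.29742
step 2: Δp = +0.25277, p = 0.55018
step 3: Δp = -0.12562, p = 0.42456
step 4: Δp = +0.06244, p = 0.48699
step 5: Δp = -0.03103, p = 0.45596
step 6: Δp = +0.01542, p = 0.47139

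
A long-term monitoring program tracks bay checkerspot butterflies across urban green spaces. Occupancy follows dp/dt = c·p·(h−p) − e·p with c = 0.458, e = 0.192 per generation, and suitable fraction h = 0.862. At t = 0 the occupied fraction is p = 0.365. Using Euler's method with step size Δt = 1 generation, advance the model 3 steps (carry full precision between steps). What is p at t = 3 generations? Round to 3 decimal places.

0.399

Update rule: p ← p + [c·p·(h−p) − e·p]·Δt with Δt = 1.
step 1: Δp = +0.01300, p = 0.37800
step 2: Δp = +0.01122, p = 0.38922
step 3: Δp = +0.00955, p = 0.39877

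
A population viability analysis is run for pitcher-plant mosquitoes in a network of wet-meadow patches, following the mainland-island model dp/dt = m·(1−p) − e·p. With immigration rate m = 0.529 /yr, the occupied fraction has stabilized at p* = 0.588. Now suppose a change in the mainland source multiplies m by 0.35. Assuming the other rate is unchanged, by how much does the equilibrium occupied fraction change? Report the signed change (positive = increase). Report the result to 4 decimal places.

Balance m(1−p*) = e·p* gives e = m(1−p*)/p* = 0.529×0.41200/0.58800 = 0.37066.
New p* = m/(m+e) = 0.18515/(0.18515+0.37066) = 0.33312.
Δp* = 0.33312 − 0.58800 = -0.25488.

-0.2549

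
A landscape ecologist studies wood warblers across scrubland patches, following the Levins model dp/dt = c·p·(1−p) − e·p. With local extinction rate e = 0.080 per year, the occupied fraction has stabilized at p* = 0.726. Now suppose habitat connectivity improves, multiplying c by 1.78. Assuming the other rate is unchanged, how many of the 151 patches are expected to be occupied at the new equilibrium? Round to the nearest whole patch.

Balance c(1−p*) = e gives c = e/(1 − 0.72600) = 0.080/0.27400 = 0.29197.
New p* = 1 − e/c = 1 − 0.08000/0.51971 = 0.84607.
Expected occupied = 151 × 0.84607 = 127.76 ≈ 128.

128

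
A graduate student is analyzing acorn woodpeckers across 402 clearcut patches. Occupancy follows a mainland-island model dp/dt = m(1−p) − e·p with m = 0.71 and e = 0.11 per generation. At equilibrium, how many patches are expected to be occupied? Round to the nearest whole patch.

348

p* = m/(m+e) = 0.71/0.8200 = 0.8659.
Expected occupied patches = N × p* = 402 × 0.8659 = 348.07 ≈ 348.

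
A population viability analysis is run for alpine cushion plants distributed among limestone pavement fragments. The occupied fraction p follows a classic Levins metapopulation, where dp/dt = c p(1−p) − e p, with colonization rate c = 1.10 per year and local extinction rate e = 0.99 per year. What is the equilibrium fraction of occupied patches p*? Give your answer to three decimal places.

Setting dp/dt = 0 and dividing through by p* gives c·(1−p*) = e.
So p* = 1 − e/c = 1 − 0.99/1.10 = 1 − 0.9000 = 0.1000.

0.100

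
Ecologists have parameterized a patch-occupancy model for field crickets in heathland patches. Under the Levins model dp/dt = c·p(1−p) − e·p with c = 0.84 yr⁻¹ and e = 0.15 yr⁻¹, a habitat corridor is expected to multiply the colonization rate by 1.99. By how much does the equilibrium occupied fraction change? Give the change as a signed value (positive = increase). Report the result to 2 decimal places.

Before: p* = 1 − 0.15/0.84 = 0.8214.
After the change, c = 1.6716, e = 0.15, so p* = 1 − 0.15/1.6716 = 0.9103.
Δp* = 0.9103 − 0.8214 = +0.0888.

0.09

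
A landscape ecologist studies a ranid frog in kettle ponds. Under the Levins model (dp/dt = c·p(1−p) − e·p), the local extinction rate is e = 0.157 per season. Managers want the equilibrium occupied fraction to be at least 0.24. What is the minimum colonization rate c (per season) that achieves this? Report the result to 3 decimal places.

0.207

p* = 1 − e/c ≥ 0.24 requires e/c ≤ 0.7600, i.e. c ≥ e/0.7600.
c_min = 0.157/0.7600 = 0.2066.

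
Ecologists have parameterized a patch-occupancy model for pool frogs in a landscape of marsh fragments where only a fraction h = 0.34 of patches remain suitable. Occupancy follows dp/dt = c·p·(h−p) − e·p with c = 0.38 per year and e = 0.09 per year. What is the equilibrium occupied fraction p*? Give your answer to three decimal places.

Setting dp/dt = 0 and dividing by p* gives c·(h−p*) = e.
So p* = h − e/c = 0.34 − 0.09/0.38 = 0.34 − 0.2368 = 0.1032.

0.103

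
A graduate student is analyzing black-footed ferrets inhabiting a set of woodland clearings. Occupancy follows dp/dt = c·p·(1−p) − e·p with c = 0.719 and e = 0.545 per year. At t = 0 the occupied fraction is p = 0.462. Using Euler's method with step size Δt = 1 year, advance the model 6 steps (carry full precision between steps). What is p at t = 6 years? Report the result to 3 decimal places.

Update rule: p ← p + [c·p·(1−p) − e·p]·Δt with Δt = 1.
p: 0.46200 → 0.38892  (Δp = -0.07308)
p: 0.38892 → 0.34784  (Δp = -0.04108)
p: 0.34784 → 0.32137  (Δp = -0.02647)
p: 0.32137 → 0.30303  (Δp = -0.01834)
p: 0.30303 → 0.28973  (Δp = -0.01330)
p: 0.28973 → 0.27979  (Δp = -0.00994)

0.280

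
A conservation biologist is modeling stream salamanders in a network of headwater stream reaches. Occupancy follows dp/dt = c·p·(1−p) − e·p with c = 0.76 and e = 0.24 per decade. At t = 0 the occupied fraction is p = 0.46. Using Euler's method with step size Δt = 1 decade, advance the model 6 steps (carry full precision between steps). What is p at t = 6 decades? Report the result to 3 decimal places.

Update rule: p ← p + [c·p·(1−p) − e·p]·Δt with Δt = 1.
t = 1: p = 0.46000 + (+0.07838) = 0.53838
t = 2: p = 0.53838 + (+0.05967) = 0.59805
t = 3: p = 0.59805 + (+0.03916) = 0.63721
t = 4: p = 0.63721 + (+0.02276) = 0.65997
t = 5: p = 0.65997 + (+0.01216) = 0.67213
t = 6: p = 0.67213 + (+0.00617) = 0.67830

0.678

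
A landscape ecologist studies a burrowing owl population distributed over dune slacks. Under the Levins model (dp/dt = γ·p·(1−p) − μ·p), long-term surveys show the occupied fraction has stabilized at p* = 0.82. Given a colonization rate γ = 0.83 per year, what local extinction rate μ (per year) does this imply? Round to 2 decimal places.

At equilibrium γ(1−p*) = μ.
μ = 0.83 × (1 − 0.82) = 0.83 × 0.1800 = 0.1494.

0.15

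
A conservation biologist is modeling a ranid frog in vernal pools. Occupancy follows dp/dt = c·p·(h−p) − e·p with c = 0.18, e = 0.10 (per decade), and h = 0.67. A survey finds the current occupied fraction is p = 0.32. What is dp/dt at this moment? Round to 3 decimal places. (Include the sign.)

Colonization term: c·p·(h−p) = 0.18×0.32×0.3500 = 0.02016.
Extinction term: e·p = 0.03200.
dp/dt = 0.02016 − 0.03200 = -0.01184.

-0.012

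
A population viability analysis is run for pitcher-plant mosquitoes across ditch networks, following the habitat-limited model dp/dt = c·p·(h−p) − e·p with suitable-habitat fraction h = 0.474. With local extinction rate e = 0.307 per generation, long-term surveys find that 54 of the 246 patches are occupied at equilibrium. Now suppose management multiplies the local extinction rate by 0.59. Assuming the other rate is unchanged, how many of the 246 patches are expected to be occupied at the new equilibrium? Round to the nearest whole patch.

80

Observed p* = 54/246 = 0.21951.
Balance c(h−p*) = e gives c = e/(0.474 − 0.21951) = 0.307/0.25449 = 1.20633.
New p* = 0.474 − e/c = 0.474 − 0.18113/1.20633 = 0.32385.
Expected occupied = 246 × 0.32385 = 79.67 ≈ 80.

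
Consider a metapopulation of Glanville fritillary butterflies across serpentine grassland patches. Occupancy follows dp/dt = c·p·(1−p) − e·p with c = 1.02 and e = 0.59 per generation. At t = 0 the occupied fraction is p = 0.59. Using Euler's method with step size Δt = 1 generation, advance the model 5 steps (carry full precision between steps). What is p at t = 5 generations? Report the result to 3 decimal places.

0.427

Update rule: p ← p + [c·p·(1−p) − e·p]·Δt with Δt = 1.
  1  |  dp/dt·Δt = -0.101362  |  p_1 = 0.488638
  2  |  dp/dt·Δt = -0.033428  |  p_2 = 0.455210
  3  |  dp/dt·Δt = -0.015620  |  p_3 = 0.439590
  4  |  dp/dt·Δt = -0.008080  |  p_4 = 0.431509
  5  |  dp/dt·Δt = -0.004375  |  p_5 = 0.427134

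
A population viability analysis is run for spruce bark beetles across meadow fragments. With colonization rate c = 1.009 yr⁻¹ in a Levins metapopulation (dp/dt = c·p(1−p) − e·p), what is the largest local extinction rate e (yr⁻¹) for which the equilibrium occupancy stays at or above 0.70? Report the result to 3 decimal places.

0.303

1 − e/c ≥ 0.70 ⇒ e ≤ c(1 − 0.70) = 1.009 × 0.3000.
e_max = 0.3027.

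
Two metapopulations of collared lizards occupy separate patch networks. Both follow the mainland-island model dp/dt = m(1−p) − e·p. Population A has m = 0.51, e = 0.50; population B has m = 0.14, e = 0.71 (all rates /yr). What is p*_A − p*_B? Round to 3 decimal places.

0.340

A: p*_A = m/(m+e) = 0.51/1.0100 = 0.5050.
B: p*_B = 0.14/0.8500 = 0.1647.
p*_A − p*_B = 0.5050 − 0.1647 = 0.3402.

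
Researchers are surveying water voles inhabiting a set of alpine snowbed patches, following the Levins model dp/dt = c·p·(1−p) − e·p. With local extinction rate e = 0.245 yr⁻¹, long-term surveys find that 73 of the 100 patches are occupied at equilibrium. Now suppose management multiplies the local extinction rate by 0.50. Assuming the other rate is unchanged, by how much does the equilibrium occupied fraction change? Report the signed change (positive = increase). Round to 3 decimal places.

0.135

Observed p* = 73/100 = 0.73000.
Balance c(1−p*) = e gives c = e/(1 − 0.73000) = 0.245/0.27000 = 0.90741.
New p* = 1 − e/c = 1 − 0.12250/0.90741 = 0.86500.
Δp* = 0.86500 − 0.73000 = +0.13500.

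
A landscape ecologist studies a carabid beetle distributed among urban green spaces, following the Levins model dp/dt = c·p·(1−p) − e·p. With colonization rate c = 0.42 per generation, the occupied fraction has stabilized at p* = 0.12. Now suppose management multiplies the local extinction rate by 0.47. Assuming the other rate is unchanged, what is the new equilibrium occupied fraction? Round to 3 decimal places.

Balance c(1−p*) = e gives e = 0.42×(1 − 0.12000) = 0.36960.
New p* = 1 − e/c = 1 − 0.17371/0.42000 = 0.58640.

0.586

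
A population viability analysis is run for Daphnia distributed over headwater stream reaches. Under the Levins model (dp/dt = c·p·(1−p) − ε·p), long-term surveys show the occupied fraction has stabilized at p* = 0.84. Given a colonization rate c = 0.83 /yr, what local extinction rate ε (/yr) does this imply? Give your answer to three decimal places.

0.133

At equilibrium c(1−p*) = ε.
ε = 0.83 × (1 − 0.84) = 0.83 × 0.1600 = 0.1328.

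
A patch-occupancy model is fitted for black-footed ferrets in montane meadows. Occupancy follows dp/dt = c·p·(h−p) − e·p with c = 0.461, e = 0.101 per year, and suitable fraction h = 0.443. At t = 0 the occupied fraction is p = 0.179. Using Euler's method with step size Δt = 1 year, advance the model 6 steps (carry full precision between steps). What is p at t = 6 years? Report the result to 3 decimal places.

0.198

Update rule: p ← p + [c·p·(h−p) − e·p]·Δt with Δt = 1.
p: 0.17900 → 0.18271  (Δp = +0.00371)
p: 0.18271 → 0.18618  (Δp = +0.00347)
p: 0.18618 → 0.18942  (Δp = +0.00324)
p: 0.18942 → 0.19243  (Δp = +0.00301)
p: 0.19243 → 0.19522  (Δp = +0.00279)
p: 0.19522 → 0.19780  (Δp = +0.00258)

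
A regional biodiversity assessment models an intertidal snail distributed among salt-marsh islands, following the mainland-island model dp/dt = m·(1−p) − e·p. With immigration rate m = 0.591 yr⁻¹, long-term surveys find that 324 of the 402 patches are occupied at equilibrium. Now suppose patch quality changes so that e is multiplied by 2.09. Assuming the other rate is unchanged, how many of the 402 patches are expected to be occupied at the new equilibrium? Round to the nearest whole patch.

Observed p* = 324/402 = 0.80597.
Balance m(1−p*) = e·p* gives e = m(1−p*)/p* = 0.591×0.19403/0.80597 = 0.14228.
New p* = m/(m+e) = 0.59100/(0.59100+0.29737) = 0.66526.
Expected occupied = 402 × 0.66526 = 267.43 ≈ 267.

267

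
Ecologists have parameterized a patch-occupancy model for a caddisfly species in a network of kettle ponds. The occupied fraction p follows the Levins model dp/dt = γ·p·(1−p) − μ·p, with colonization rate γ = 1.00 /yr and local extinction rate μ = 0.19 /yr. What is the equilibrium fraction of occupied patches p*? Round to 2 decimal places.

0.81

At equilibrium, colonization balances extinction: γ·p*·(1−p*) = μ·p*.
So p* = 1 − μ/γ = 1 − 0.19/1.00 = 1 − 0.1900 = 0.8100.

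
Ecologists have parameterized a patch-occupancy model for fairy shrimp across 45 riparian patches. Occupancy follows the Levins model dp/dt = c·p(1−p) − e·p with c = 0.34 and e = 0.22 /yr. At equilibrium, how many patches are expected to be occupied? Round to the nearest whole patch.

16

p* = 1 − e/c = 1 − 0.22/0.34 = 0.3529.
Expected occupied patches = N × p* = 45 × 0.3529 = 15.88 ≈ 16.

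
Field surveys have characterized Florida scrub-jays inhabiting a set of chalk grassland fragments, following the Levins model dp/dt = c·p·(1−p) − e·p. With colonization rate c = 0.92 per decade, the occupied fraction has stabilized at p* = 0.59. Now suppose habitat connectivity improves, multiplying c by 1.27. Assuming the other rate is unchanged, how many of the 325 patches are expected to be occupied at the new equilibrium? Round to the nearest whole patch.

Balance c(1−p*) = e gives e = 0.92×(1 − 0.59000) = 0.37720.
New p* = 1 − e/c = 1 − 0.37720/1.16840 = 0.67717.
Expected occupied = 325 × 0.67717 = 220.08 ≈ 220.

220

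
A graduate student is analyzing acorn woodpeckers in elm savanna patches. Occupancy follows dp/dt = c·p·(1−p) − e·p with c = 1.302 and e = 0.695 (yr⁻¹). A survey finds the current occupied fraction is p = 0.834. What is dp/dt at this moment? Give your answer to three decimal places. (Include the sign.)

Colonization term: c·p·(1−p) = 1.302×0.834×0.1660 = 0.18025.
Extinction term: e·p = 0.57963.
dp/dt = 0.18025 − 0.57963 = -0.39938.

-0.399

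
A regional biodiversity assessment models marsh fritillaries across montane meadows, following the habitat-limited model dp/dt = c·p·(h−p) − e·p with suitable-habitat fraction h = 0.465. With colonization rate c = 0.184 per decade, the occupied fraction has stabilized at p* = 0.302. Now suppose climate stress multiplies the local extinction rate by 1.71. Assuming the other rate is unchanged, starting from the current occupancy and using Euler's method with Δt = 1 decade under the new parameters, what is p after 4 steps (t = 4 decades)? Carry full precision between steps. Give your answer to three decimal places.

Balance c(h−p*) = e gives e = 0.184×(0.465 − 0.30200) = 0.02999.
Starting from p₀ = 0.30200; update p ← p + (dp/dt)·Δt with the new parameters.
  1  |  dp/dt·Δt = -0.006431  |  p_1 = 0.295569
  2  |  dp/dt·Δt = -0.005944  |  p_2 = 0.289625
  3  |  dp/dt·Δt = -0.005508  |  p_3 = 0.284117
  4  |  dp/dt·Δt = -0.005115  |  p_4 = 0.279002

0.279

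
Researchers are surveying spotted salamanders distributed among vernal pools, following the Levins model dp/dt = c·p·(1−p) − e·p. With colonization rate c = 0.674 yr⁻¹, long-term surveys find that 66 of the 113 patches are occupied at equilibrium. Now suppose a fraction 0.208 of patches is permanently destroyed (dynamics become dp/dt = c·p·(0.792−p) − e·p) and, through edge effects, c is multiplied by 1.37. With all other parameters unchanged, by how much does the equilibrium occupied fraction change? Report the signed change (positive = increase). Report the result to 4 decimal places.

-0.0957

Observed p* = 66/113 = 0.58407.
Balance c(1−p*) = e gives e = 0.674×(1 − 0.58407) = 0.28034.
New p* = 0.792 − e/c = 0.792 − 0.28034/0.92338 = 0.48840.
Δp* = 0.48840 − 0.58407 = -0.09567.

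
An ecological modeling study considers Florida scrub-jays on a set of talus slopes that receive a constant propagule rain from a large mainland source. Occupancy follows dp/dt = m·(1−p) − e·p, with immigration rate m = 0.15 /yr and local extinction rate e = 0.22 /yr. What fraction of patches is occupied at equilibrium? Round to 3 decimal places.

0.405

At equilibrium the propagule rain into empty patches balances local extinction: m(1−p*) = e·p*.
p* = m/(m+e) = 0.15/(0.15+0.22) = 0.15/0.3700 = 0.4054.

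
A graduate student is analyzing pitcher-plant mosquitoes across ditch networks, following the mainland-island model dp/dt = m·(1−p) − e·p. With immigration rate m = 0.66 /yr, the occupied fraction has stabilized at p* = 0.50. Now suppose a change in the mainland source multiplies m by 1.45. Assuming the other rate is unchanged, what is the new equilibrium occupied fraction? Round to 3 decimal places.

Balance m(1−p*) = e·p* gives e = m(1−p*)/p* = 0.66×0.50000/0.50000 = 0.66000.
New p* = m/(m+e) = 0.95700/(0.95700+0.66000) = 0.59184.

0.592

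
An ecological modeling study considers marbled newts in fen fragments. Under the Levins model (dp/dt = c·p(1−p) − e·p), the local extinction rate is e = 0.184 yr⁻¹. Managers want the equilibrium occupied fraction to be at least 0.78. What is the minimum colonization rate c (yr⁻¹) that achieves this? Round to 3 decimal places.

0.836

p* = 1 − e/c ≥ 0.78 requires e/c ≤ 0.2200, i.e. c ≥ e/0.2200.
c_min = 0.184/0.2200 = 0.8364.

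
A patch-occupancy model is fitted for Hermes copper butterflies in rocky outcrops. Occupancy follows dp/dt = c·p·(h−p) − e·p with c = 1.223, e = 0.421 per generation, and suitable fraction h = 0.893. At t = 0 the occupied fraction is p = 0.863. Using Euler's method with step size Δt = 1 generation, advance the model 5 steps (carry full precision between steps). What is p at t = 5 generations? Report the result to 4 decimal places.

0.5485

Update rule: p ← p + [c·p·(h−p) − e·p]·Δt with Δt = 1.
step 1: Δp = -0.33166, p = 0.53134
step 2: Δp = +0.01132, p = 0.54266
step 3: Δp = +0.00405, p = 0.54671
step 4: Δp = +0.00137, p = 0.54808
step 5: Δp = +0.00046, p = 0.54854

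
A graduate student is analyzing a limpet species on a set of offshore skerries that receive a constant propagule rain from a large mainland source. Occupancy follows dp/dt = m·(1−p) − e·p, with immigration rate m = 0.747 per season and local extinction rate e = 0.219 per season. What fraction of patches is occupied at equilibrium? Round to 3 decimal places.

0.773

At equilibrium the propagule rain into empty patches balances local extinction: m(1−p*) = e·p*.
p* = m/(m+e) = 0.747/(0.747+0.219) = 0.747/0.9660 = 0.7733.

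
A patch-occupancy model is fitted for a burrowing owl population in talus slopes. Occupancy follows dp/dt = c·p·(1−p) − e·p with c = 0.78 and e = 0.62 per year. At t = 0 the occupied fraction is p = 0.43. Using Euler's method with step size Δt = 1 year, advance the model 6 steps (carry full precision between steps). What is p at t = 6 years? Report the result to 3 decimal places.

0.245

Update rule: p ← p + [c·p·(1−p) − e·p]·Δt with Δt = 1.
  1  |  dp/dt·Δt = -0.075422  |  p_1 = 0.354578
  2  |  dp/dt·Δt = -0.041333  |  p_2 = 0.313245
  3  |  dp/dt·Δt = -0.026416  |  p_3 = 0.286828
  4  |  dp/dt·Δt = -0.018278  |  p_4 = 0.268550
  5  |  dp/dt·Δt = -0.013285  |  p_5 = 0.255265
  6  |  dp/dt·Δt = -0.009983  |  p_6 = 0.245282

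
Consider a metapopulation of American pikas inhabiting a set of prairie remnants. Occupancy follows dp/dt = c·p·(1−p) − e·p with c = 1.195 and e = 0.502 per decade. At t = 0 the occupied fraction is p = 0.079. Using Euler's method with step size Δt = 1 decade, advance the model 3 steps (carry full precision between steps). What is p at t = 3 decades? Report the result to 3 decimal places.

Update rule: p ← p + [c·p·(1−p) − e·p]·Δt with Δt = 1.
p: 0.07900 → 0.12629  (Δp = +0.04729)
p: 0.12629 → 0.19475  (Δp = +0.06846)
p: 0.19475 → 0.28439  (Δp = +0.08964)

0.284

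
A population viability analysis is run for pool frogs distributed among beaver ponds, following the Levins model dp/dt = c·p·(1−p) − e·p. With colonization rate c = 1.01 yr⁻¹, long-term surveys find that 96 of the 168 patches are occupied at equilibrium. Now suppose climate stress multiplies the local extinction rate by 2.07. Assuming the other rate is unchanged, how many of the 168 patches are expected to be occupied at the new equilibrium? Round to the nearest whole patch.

19

Observed p* = 96/168 = 0.57143.
Balance c(1−p*) = e gives e = 1.01×(1 − 0.57143) = 0.43286.
New p* = 1 − e/c = 1 − 0.89602/1.01000 = 0.11285.
Expected occupied = 168 × 0.11285 = 18.96 ≈ 19.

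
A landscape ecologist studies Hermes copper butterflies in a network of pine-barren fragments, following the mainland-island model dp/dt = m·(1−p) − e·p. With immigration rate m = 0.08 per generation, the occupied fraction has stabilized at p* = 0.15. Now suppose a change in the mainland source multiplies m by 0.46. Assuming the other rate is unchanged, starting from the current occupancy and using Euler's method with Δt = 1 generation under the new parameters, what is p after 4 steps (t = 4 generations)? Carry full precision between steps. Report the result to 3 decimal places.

Balance m(1−p*) = e·p* gives e = m(1−p*)/p* = 0.08×0.85000/0.15000 = 0.45333.
Starting from p₀ = 0.15000; update p ← p + (dp/dt)·Δt with the new parameters.
t = 1: p = 0.15000 + (-0.03672) = 0.11328
t = 2: p = 0.11328 + (-0.01872) = 0.09456
t = 3: p = 0.09456 + (-0.00955) = 0.08501
t = 4: p = 0.08501 + (-0.00487) = 0.08014

0.080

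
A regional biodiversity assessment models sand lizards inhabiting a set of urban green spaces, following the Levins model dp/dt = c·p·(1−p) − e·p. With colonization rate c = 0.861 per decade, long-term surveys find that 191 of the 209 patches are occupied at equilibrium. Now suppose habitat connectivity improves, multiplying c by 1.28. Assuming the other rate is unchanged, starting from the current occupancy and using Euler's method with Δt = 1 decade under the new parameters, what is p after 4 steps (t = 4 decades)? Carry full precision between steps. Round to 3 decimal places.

0.933

Observed p* = 191/209 = 0.91388.
Balance c(1−p*) = e gives e = 0.861×(1 − 0.91388) = 0.07415.
Starting from p₀ = 0.91388; update p ← p + (dp/dt)·Δt with the new parameters.
t = 1: p = 0.91388 + (+0.01897) = 0.93285
t = 2: p = 0.93285 + (-0.00014) = 0.93271
t = 3: p = 0.93271 + (+0.00000) = 0.93272
t = 4: p = 0.93272 + (-0.00000) = 0.93272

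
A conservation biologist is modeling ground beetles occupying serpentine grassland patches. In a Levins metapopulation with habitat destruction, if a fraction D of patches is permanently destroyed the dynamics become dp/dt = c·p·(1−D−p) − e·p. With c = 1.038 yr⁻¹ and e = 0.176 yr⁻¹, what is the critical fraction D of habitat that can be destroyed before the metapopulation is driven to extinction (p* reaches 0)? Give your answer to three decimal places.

The nontrivial equilibrium is p* = (1−D) − e/c; extinction occurs when this hits zero.
So D_crit = 1 − e/c = 1 − 0.176/1.038 = 1 − 0.1696 = 0.8304.
Note this equals the original equilibrium occupancy — the Levins extinction-debt result.

0.830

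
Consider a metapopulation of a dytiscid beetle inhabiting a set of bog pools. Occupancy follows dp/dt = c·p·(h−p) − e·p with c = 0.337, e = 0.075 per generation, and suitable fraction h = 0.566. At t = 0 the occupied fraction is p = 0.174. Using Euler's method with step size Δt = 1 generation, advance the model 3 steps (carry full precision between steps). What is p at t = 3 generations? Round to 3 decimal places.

0.204

Update rule: p ← p + [c·p·(h−p) − e·p]·Δt with Δt = 1.
p: 0.17400 → 0.18394  (Δp = +0.00994)
p: 0.18394 → 0.19382  (Δp = +0.00989)
p: 0.19382 → 0.20360  (Δp = +0.00977)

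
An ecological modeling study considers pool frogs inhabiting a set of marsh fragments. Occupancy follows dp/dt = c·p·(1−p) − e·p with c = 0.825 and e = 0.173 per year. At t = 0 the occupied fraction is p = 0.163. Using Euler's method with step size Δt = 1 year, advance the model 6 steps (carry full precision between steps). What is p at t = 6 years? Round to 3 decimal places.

0.752

Update rule: p ← p + [c·p·(1−p) − e·p]·Δt with Δt = 1.
  1  |  dp/dt·Δt = +0.084357  |  p_1 = 0.247357
  2  |  dp/dt·Δt = +0.110799  |  p_2 = 0.358155
  3  |  dp/dt·Δt = +0.127690  |  p_3 = 0.485845
  4  |  dp/dt·Δt = +0.122033  |  p_4 = 0.607879
  5  |  dp/dt·Δt = +0.091486  |  p_5 = 0.699365
  6  |  dp/dt·Δt = +0.052469  |  p_6 = 0.751834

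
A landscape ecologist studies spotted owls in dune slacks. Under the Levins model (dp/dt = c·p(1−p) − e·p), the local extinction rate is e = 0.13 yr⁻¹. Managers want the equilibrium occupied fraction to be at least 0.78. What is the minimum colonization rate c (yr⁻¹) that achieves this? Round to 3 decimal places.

p* = 1 − e/c ≥ 0.78 requires e/c ≤ 0.2200, i.e. c ≥ e/0.2200.
c_min = 0.13/0.2200 = 0.5909.

0.591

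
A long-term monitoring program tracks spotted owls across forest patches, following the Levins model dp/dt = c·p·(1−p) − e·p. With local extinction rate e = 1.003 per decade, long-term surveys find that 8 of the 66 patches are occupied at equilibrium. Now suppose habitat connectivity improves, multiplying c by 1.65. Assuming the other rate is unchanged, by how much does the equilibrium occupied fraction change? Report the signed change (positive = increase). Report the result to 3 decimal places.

Observed p* = 8/66 = 0.12121.
Balance c(1−p*) = e gives c = e/(1 − 0.12121) = 1.003/0.87879 = 1.14134.
New p* = 1 − e/c = 1 − 1.00300/1.88321 = 0.46740.
Δp* = 0.46740 − 0.12121 = +0.34619.

0.346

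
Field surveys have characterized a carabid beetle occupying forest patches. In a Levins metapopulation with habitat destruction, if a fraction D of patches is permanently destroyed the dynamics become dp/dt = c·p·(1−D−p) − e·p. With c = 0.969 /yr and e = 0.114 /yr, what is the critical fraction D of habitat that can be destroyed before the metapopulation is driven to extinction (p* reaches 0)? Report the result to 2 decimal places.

0.88

The nontrivial equilibrium is p* = (1−D) − e/c; extinction occurs when this hits zero.
So D_crit = 1 − e/c = 1 − 0.114/0.969 = 1 − 0.1176 = 0.8824.
This equals the undisturbed p*, a classic result of Lande's extension.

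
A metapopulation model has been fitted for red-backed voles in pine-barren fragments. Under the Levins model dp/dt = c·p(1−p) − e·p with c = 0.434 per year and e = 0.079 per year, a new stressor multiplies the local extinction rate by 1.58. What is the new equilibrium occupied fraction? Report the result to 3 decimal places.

Before: p* = 1 − 0.079/0.434 = 0.8180.
After the change, c = 0.434, e = 0.12482, so p* = 1 − 0.12482/0.434 = 0.7124.

0.712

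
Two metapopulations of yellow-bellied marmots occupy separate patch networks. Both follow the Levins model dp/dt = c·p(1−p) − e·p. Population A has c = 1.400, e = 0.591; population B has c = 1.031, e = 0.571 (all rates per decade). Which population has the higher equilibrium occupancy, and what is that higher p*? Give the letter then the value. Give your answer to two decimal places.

A, 0.58

A: p*_A = 1 − 0.591/1.400 = 0.5779.
B: p*_B = 1 − 0.571/1.031 = 0.4462.
A is higher at 0.5779.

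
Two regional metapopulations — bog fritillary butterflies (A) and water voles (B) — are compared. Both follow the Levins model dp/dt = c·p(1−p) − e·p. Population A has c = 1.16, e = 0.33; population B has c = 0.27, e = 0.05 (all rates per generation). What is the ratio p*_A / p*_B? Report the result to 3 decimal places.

0.878

A: p*_A = 1 − 0.33/1.16 = 0.7155.
B: p*_B = 1 − 0.05/0.27 = 0.8148.
p*_A / p*_B = 0.7155/0.8148 = 0.8781.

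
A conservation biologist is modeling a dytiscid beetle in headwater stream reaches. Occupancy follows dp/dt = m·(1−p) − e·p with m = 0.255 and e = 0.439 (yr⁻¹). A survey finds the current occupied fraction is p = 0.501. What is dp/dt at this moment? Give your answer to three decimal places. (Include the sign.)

Colonization term: m·(1−p) = 0.255×0.4990 = 0.12724.
Extinction term: e·p = 0.21994.
dp/dt = 0.12724 − 0.21994 = -0.09269.

-0.093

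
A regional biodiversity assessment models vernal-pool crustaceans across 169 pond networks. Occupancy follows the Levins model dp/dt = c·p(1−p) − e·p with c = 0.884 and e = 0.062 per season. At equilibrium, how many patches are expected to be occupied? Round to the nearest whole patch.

p* = 1 − e/c = 1 − 0.062/0.884 = 0.9299.
Expected occupied patches = N × p* = 169 × 0.9299 = 157.15 ≈ 157.

157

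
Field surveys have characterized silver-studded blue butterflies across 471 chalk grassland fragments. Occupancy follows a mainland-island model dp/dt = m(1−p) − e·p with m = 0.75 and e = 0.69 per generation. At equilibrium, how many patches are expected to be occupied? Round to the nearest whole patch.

p* = m/(m+e) = 0.75/1.4400 = 0.5208.
Expected occupied patches = N × p* = 471 × 0.5208 = 245.31 ≈ 245.

245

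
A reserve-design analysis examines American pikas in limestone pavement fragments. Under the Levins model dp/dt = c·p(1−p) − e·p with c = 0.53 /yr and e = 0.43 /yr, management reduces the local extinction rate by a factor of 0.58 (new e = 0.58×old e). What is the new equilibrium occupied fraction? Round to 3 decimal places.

0.529

Before: p* = 1 − 0.43/0.53 = 0.1887.
After the change, c = 0.53, e = 0.2494, so p* = 1 − 0.2494/0.53 = 0.5294.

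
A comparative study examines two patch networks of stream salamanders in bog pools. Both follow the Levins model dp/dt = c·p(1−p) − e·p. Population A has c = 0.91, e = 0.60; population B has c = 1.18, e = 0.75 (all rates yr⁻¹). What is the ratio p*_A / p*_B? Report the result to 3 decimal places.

A: p*_A = 1 − 0.60/0.91 = 0.3407.
B: p*_B = 1 − 0.75/1.18 = 0.3644.
p*_A / p*_B = 0.3407/0.3644 = 0.9348.

0.935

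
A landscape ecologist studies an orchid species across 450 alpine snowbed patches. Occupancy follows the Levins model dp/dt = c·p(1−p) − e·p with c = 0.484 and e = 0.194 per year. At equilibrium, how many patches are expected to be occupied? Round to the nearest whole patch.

270

p* = 1 − e/c = 1 − 0.194/0.484 = 0.5992.
Expected occupied patches = N × p* = 450 × 0.5992 = 269.63 ≈ 270.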